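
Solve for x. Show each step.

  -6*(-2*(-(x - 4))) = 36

Step 1. [-6*(-2*(-(x - 4))) = 36] leading coefficient -6: divide by -6 ⇒ div: -2*(-(x - 4)) = -6.
Step 2. [-2*(-(x - 4)) = -6] divide by the outer -2, so div: -(x - 4) = 3.
Step 3. [-(x - 4) = 3] flip signs both sides ⇒ neg: x - 4 = -3.
Step 4. [x - 4 = -3] add 4: x sits inside (… - 4). So sub: x = 1.

Answer: x ∈ {1}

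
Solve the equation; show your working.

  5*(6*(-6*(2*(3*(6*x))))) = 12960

Step 1. [5*(6*(-6*(2*(3*(6*x))))) = 12960] 5·(inner) — divide through by 5 ⇒ div: 6*(-6*(2*(3*(6*x)))) = 2592.
Step 2. [6*(-6*(2*(3*(6*x)))) = 2592] 6 out front; divide by 6, so div: -6*(2*(3*(6*x))) = 432.
Step 3. [-6*(2*(3*(6*x))) = 432] -6 out front; divide by -6, so div: 2*(3*(6*x)) = -72.
Step 4. [2*(3*(6*x)) = -72] leading coefficient 2: divide by 2 ⇒ div: 3*(6*x) = -36.
Step 5. [3*(6*x) = -36] LHS = 3·(…); ÷3 both sides, so div: 6*x = -12.
Step 6. [6*x = -12] 6·(inner) — divide through by 6. So div: x = -2.

Answer: x ∈ {-2}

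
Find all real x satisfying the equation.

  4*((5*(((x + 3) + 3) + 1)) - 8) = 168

Step 1. [4*((5*(((x + 3) + 3) + 1)) - 8) = 168] LHS = 4·(…); ÷4 both sides. So div: (5*(((x + 3) + 3) + 1)) - 8 = 42.
Step 2. [(5*(((x + 3) + 3) + 1)) - 8 = 42] 8 comes off first (add 8), so sub: 5*(((x + 3) + 3) + 1) = 50.
Step 3. [5*(((x + 3) + 3) + 1) = 50] 5·(inner) — divide through by 5 ⇒ div: ((x + 3) + 3) + 1 = 10.
Step 4. [((x + 3) + 3) + 1 = 10] +1 is outermost — subtract 1 both sides, so sub: (x + 3) + 3 = 9.
Step 5. [(x + 3) + 3 = 9] the outer +3 inverts by subtracting 3. So sub: x + 3 = 6.
Step 6. [x + 3 = 6] +3 is outermost — subtract 3 both sides, so sub: x = 3.

Answer: x ∈ {3}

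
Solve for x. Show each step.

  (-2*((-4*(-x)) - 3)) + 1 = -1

Step 1. [(-2*((-4*(-x)) - 3)) + 1 = -1] peel the +1: subtract 1 from each side, so sub: -2*((-4*(-x)) - 3) = -2.
Step 2. [-2*((-4*(-x)) - 3) = -2] -2·(inner) — divide through by -2 ⇒ div: (-4*(-x)) - 3 = 1.
Step 3. [(-4*(-x)) - 3 = 1] -3 is outermost — add 3 both sides. So sub: -4*(-x) = 4.
Step 4. [-4*(-x) = 4] LHS = -4·(…); ÷-4 both sides ⇒ div: -x = -1.
Step 5. [-x = -1] flip signs both sides. So neg: x = 1.

Answer: x ∈ {1}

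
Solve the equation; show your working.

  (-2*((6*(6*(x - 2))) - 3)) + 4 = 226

Step 1. [(-2*((6*(6*(x - 2))) - 3)) + 4 = 226] +4 is outermost — subtract 4 both sides ⇒ sub: -2*((6*(6*(x - 2))) - 3) = 222.
Step 2. [-2*((6*(6*(x - 2))) - 3) = 222] -2 out front; divide by -2, so div: (6*(6*(x - 2))) - 3 = -111.
Step 3. [(6*(6*(x - 2))) - 3 = -111] the outer -3 inverts by adding 3 ⇒ sub: 6*(6*(x - 2)) = -108.
Step 4. [6*(6*(x - 2)) = -108] 6·(inner) — divide through by 6, so div: 6*(x - 2) = -18.
Step 5. [6*(x - 2) = -18] 6·(inner) — divide through by 6, so div: x - 2 = -3.
Step 6. [x - 2 = -3] the outer -2 inverts by adding 2 ⇒ sub: x = -1.

Answer: x ∈ {-1}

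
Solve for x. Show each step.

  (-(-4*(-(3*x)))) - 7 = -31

Step 1. [(-(-4*(-(3*x)))) - 7 = -31] -7 is outermost — add 7 both sides ⇒ sub: -(-4*(-(3*x))) = -24.
Step 2. [-(-4*(-(3*x))) = -24] leading − — multiply by −1, so neg: -4*(-(3*x)) = 24.
Step 3. [-4*(-(3*x)) = 24] divide by the outer -4 ⇒ div: -(3*x) = -6.
Step 4. [-(3*x) = -6] flip signs both sides ⇒ neg: 3*x = 6.
Step 5. [3*x = 6] 3 out front; divide by 3, so div: x = 2.

Answer: x ∈ {2}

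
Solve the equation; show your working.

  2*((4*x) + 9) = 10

Step 1. [2*((4*x) + 9) = 10] 2 out front; divide by 2. So div: (4*x) + 9 = 5.
Step 2. [(4*x) + 9 = 5] 9 comes off first (subtract 9) ⇒ sub: 4*x = -4.
Step 3. [4*x = -4] LHS = 4·(…); ÷4 both sides. So div: x = -1.

Answer: x ∈ {-1}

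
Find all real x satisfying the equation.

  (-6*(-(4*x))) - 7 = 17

Step 1. [(-6*(-(4*x))) - 7 = 17] add 7: x sits inside (… - 7). So sub: -6*(-(4*x)) = 24.
Step 2. [-6*(-(4*x)) = 24] divide by the outer -6. So div: -(4*x) = -4.
Step 3. [-(4*x) = -4] leading − — multiply by −1. So neg: 4*x = 4.
Step 4. [4*x = 4] divide by the outer 4 ⇒ div: x = 1.

Answer: x ∈ {1}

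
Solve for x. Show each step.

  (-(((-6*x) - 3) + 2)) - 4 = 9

Step 1. [(-(((-6*x) - 3) + 2)) - 4 = 9] peel the -4: add 4 from each side, so sub: -(((-6*x) - 3) + 2) = 13.
Step 2. [-(((-6*x) - 3) + 2) = 13] LHS negated; negate both sides, so neg: ((-6*x) - 3) + 2 = -13.
Step 3. [((-6*x) - 3) + 2 = -13] peel the +2: subtract 2 from each side. So sub: (-6*x) - 3 = -15.
Step 4. [(-6*x) - 3 = -15] -3 is outermost — add 3 both sides, so sub: -6*x = -12.
Step 5. [-6*x = -12] leading coefficient -6: divide by -6. So div: x = 2.

Answer: x ∈ {2}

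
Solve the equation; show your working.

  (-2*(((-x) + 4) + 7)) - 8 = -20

Step 1. [(-2*(((-x) + 4) + 7)) - 8 = -20] add 8: x sits inside (… - 8). So sub: -2*(((-x) + 4) + 7) = -12.
Step 2. [-2*(((-x) + 4) + 7) = -12] LHS = -2·(…); ÷-2 both sides ⇒ div: ((-x) + 4) + 7 = 6.
Step 3. [((-x) + 4) + 7 = 6] 7 comes off first (subtract 7). So sub: (-x) + 4 = -1.
Step 4. [(-x) + 4 = -1] the outer +4 inverts by subtracting 4, so sub: -x = -5.
Step 5. [-x = -5] LHS negated; negate both sides ⇒ neg: x = 5.

Answer: x ∈ {5}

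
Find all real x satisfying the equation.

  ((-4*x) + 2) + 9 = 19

Step 1. [((-4*x) + 2) + 9 = 19] 9 comes off first (subtract 9), so sub: (-4*x) + 2 = 10.
Step 2. [(-4*x) + 2 = 10] subtract 2: x sits inside (… + 2) ⇒ sub: -4*x = 8.
Step 3. [-4*x = 8] -4 out front; divide by -4 ⇒ div: x = -2.

Answer: x ∈ {-2}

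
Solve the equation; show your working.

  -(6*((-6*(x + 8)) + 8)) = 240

Step 1. [-(6*((-6*(x + 8)) + 8)) = 240] leading − — multiply by −1, so neg: 6*((-6*(x + 8)) + 8) = -240.
Step 2. [6*((-6*(x + 8)) + 8) = -240] 6 out front; divide by 6. So div: (-6*(x + 8)) + 8 = -40.
Step 3. [(-6*(x + 8)) + 8 = -40] +8 is outermost — subtract 8 both sides, so sub: -6*(x + 8) = -48.
Step 4. [-6*(x + 8) = -48] leading coefficient -6: divide by -6 ⇒ div: x + 8 = 8.
Step 5. [x + 8 = 8] the outer +8 inverts by subtracting 8. So sub: x = 0.

Answer: x ∈ {0}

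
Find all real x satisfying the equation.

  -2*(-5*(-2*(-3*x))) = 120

Step 1. [-2*(-5*(-2*(-3*x))) = 120] LHS = -2·(…); ÷-2 both sides, so div: -5*(-2*(-3*x)) = -60.
Step 2. [-5*(-2*(-3*x)) = -60] divide by the outer -5. So div: -2*(-3*x) = 12.
Step 3. [-2*(-3*x) = 12] -2 out front; divide by -2 ⇒ div: -3*x = -6.
Step 4. [-3*x = -6] -3·(inner) — divide through by -3 ⇒ div: x = 2.

Answer: x ∈ {2}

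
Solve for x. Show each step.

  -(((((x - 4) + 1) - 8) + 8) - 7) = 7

Step 1. [-(((((x - 4) + 1) - 8) + 8) - 7) = 7] LHS negated; negate both sides. So neg: ((((x - 4) + 1) - 8) + 8) - 7 = -7.
Step 2. [((((x - 4) + 1) - 8) + 8) - 7 = -7] the outer -7 inverts by adding 7, so sub: (((x - 4) + 1) - 8) + 8 = 0.
Step 3. [(((x - 4) + 1) - 8) + 8 = 0] +8 is outermost — subtract 8 both sides, so sub: ((x - 4) + 1) - 8 = -8.
Step 4. [((x - 4) + 1) - 8 = -8] add 8: x sits inside (… - 8). So sub: (x - 4) + 1 = 0.
Step 5. [(x - 4) + 1 = 0] the outer +1 inverts by subtracting 1 ⇒ sub: x - 4 = -1.
Step 6. [x - 4 = -1] peel the -4: add 4 from each side. So sub: x = 3.

Answer: x ∈ {3}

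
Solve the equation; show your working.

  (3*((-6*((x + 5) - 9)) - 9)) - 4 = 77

Step 1. [(3*((-6*((x + 5) - 9)) - 9)) - 4 = 77] the outer -4 inverts by adding 4, so sub: 3*((-6*((x + 5) - 9)) - 9) = 81.
Step 2. [3*((-6*((x + 5) - 9)) - 9) = 81] leading coefficient 3: divide by 3 ⇒ div: (-6*((x + 5) - 9)) - 9 = 27.
Step 3. [(-6*((x + 5) - 9)) - 9 = 27] 9 comes off first (add 9), so sub: -6*((x + 5) - 9) = 36.
Step 4. [-6*((x + 5) - 9) = 36] -6·(inner) — divide through by -6 ⇒ div: (x + 5) - 9 = -6.
Step 5. [(x + 5) - 9 = -6] -9 is outermost — add 9 both sides, so sub: x + 5 = 3.
Step 6. [x + 5 = 3] subtract 5: x sits inside (… + 5), so sub: x = -2.

Answer: x ∈ {-2}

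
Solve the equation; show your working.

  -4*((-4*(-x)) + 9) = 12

Step 1. [-4*((-4*(-x)) + 9) = 12] -4·(inner) — divide through by -4. So div: (-4*(-x)) + 9 = -3.
Step 2. [(-4*(-x)) + 9 = -3] peel the +9: subtract 9 from each side. So sub: -4*(-x) = -12.
Step 3. [-4*(-x) = -12] LHS = -4·(…); ÷-4 both sides, so div: -x = 3.
Step 4. [-x = 3] flip signs both sides, so neg: x = -3.

Answer: x ∈ {-3}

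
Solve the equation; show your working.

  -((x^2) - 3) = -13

Step 1. [-((x^2) - 3) = -13] flip signs both sides, so neg: (x^2) - 3 = 13.
Step 2. [(x^2) - 3 = 13] peel the -3: add 3 from each side, so sub: x^2 = 16.
Step 3. [x^2 = 16] √ both sides: 16 ≥ 0 gives two branches. So sqrt: x = 4 or -4.

Answer: x ∈ {-4, 4}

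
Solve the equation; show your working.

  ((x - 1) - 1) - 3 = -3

Step 1. [((x - 1) - 1) - 3 = -3] 3 comes off first (add 3) ⇒ sub: (x - 1) - 1 = 0.
Step 2. [(x - 1) - 1 = 0] 1 comes off first (add 1), so sub: x - 1 = 1.
Step 3. [x - 1 = 1] 1 comes off first (add 1). So sub: x = 2.

Answer: x ∈ {2}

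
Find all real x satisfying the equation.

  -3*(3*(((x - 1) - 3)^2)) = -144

Step 1. [-3*(3*(((x - 1) - 3)^2)) = -144] LHS = -3·(…); ÷-3 both sides. So div: 3*(((x - 1) - 3)^2) = 48.
Step 2. [3*(((x - 1) - 3)^2) = 48] 3·(inner) — divide through by 3 ⇒ div: ((x - 1) - 3)^2 = 16.
Step 3. [((x - 1) - 3)^2 = 16] 16 ≥ 0, LHS is (·)² — take ±√ ⇒ sqrt: (x - 1) - 3 = 4 or -4.
Step 4. [(x - 1) - 3 = 4 or -4] -3 is outermost — add 3 both sides. So sub: x - 1 = 7 or -1.
Step 5. [x - 1 = 7 or -1] add 1: x sits inside (… - 1) ⇒ sub: x = 8 or 0.

Answer: x ∈ {0, 8}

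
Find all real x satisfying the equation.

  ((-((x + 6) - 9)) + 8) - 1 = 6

Step 1. [((-((x + 6) - 9)) + 8) - 1 = 6] 1 comes off first (add 1). So sub: (-((x + 6) - 9)) + 8 = 7.
Step 2. [(-((x + 6) - 9)) + 8 = 7] +8 is outermost — subtract 8 both sides, so sub: -((x + 6) - 9) = -1.
Step 3. [-((x + 6) - 9) = -1] LHS negated; negate both sides ⇒ neg: (x + 6) - 9 = 1.
Step 4. [(x + 6) - 9 = 1] -9 is outermost — add 9 both sides. So sub: x + 6 = 10.
Step 5. [x + 6 = 10] 6 comes off first (subtract 6) ⇒ sub: x = 4.

Answer: x ∈ {4}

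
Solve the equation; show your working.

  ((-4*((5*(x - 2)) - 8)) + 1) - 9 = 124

Step 1. [((-4*((5*(x - 2)) - 8)) + 1) - 9 = 124] add 9: x sits inside (… - 9) ⇒ sub: (-4*((5*(x - 2)) - 8)) + 1 = 133.
Step 2. [(-4*((5*(x - 2)) - 8)) + 1 = 133] the outer +1 inverts by subtracting 1, so sub: -4*((5*(x - 2)) - 8) = 132.
Step 3. [-4*((5*(x - 2)) - 8) = 132] -4·(inner) — divide through by -4. So div: (5*(x - 2)) - 8 = -33.
Step 4. [(5*(x - 2)) - 8 = -33] peel the -8: add 8 from each side, so sub: 5*(x - 2) = -25.
Step 5. [5*(x - 2) = -25] 5·(inner) — divide through by 5, so div: x - 2 = -5.
Step 6. [x - 2 = -5] -2 is outermost — add 2 both sides, so sub: x = -3.

Answer: x ∈ {-3}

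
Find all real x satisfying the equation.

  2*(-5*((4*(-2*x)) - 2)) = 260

Step 1. [2*(-5*((4*(-2*x)) - 2)) = 260] LHS = 2·(…); ÷2 both sides. So div: -5*((4*(-2*x)) - 2) = 130.
Step 2. [-5*((4*(-2*x)) - 2) = 130] -5 out front; divide by -5, so div: (4*(-2*x)) - 2 = -26.
Step 3. [(4*(-2*x)) - 2 = -26] add 2: x sits inside (… - 2), so sub: 4*(-2*x) = -24.
Step 4. [4*(-2*x) = -24] LHS = 4·(…); ÷4 both sides, so div: -2*x = -6.
Step 5. [-2*x = -6] -2 out front; divide by -2. So div: x = 3.

Answer: x ∈ {3}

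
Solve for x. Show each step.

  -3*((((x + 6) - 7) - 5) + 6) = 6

Step 1. [-3*((((x + 6) - 7) - 5) + 6) = 6] LHS = -3·(…); ÷-3 both sides ⇒ div: (((x + 6) - 7) - 5) + 6 = -2.
Step 2. [(((x + 6) - 7) - 5) + 6 = -2] the outer +6 inverts by subtracting 6. So sub: ((x + 6) - 7) - 5 = -8.
Step 3. [((x + 6) - 7) - 5 = -8] peel the -5: add 5 from each side, so sub: (x + 6) - 7 = -3.
Step 4. [(x + 6) - 7 = -3] 7 comes off first (add 7) ⇒ sub: x + 6 = 4.
Step 5. [x + 6 = 4] subtract 6: x sits inside (… + 6), so sub: x = -2.

Answer: x ∈ {-2}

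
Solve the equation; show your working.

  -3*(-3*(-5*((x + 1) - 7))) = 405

Step 1. [-3*(-3*(-5*((x + 1) - 7))) = 405] divide by the outer -3, so div: -3*(-5*((x + 1) - 7)) = -135.
Step 2. [-3*(-5*((x + 1) - 7)) = -135] divide by the outer -3 ⇒ div: -5*((x + 1) - 7) = 45.
Step 3. [-5*((x + 1) - 7) = 45] LHS = -5·(…); ÷-5 both sides, so div: (x + 1) - 7 = -9.
Step 4. [(x + 1) - 7 = -9] 7 comes off first (add 7) ⇒ sub: x + 1 = -2.
Step 5. [x + 1 = -2] +1 is outermost — subtract 1 both sides. So sub: x = -3.

Answer: x ∈ {-3}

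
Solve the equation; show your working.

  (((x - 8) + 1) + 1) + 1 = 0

Step 1. [(((x - 8) + 1) + 1) + 1 = 0] subtract 1: x sits inside (… + 1) ⇒ sub: ((x - 8) + 1) + 1 = -1.
Step 2. [((x - 8) + 1) + 1 = -1] subtract 1: x sits inside (… + 1). So sub: (x - 8) + 1 = -2.
Step 3. [(x - 8) + 1 = -2] the outer +1 inverts by subtracting 1. So sub: x - 8 = -3.
Step 4. [x - 8 = -3] peel the -8: add 8 from each side. So sub: x = 5.

Answer: x ∈ {5}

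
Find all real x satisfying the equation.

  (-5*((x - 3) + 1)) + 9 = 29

Step 1. [(-5*((x - 3) + 1)) + 9 = 29] peel the +9: subtract 9 from each side ⇒ sub: -5*((x - 3) + 1) = 20.
Step 2. [-5*((x - 3) + 1) = 20] -5·(inner) — divide through by -5, so div: (x - 3) + 1 = -4.
Step 3. [(x - 3) + 1 = -4] subtract 1: x sits inside (… + 1). So sub: x - 3 = -5.
Step 4. [x - 3 = -5] -3 is outermost — add 3 both sides, so sub: x = -2.

Answer: x ∈ {-2}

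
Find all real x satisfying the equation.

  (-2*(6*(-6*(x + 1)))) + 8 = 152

Step 1. [(-2*(6*(-6*(x + 1)))) + 8 = 152] the outer +8 inverts by subtracting 8 ⇒ sub: -2*(6*(-6*(x + 1))) = 144.
Step 2. [-2*(6*(-6*(x + 1))) = 144] -2 out front; divide by -2. So div: 6*(-6*(x + 1)) = -72.
Step 3. [6*(-6*(x + 1)) = -72] LHS = 6·(…); ÷6 both sides. So div: -6*(x + 1) = -12.
Step 4. [-6*(x + 1) = -12] -6·(inner) — divide through by -6, so div: x + 1 = 2.
Step 5. [x + 1 = 2] subtract 1: x sits inside (… + 1), so sub: x = 1.

Answer: x ∈ {1}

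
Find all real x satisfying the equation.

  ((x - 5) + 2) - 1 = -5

Step 1. [((x - 5) + 2) - 1 = -5] -1 is outermost — add 1 both sides ⇒ sub: (x - 5) + 2 = -4.
Step 2. [(x - 5) + 2 = -4] peel the +2: subtract 2 from each side ⇒ sub: x - 5 = -6.
Step 3. [x - 5 = -6] the outer -5 inverts by adding 5 ⇒ sub: x = -1.

Answer: x ∈ {-1}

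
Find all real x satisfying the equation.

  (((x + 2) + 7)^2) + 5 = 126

Step 1. [(((x + 2) + 7)^2) + 5 = 126] the outer +5 inverts by subtracting 5 ⇒ sub: ((x + 2) + 7)^2 = 121.
Step 2. [((x + 2) + 7)^2 = 121] LHS squared, RHS 121 ≥ 0: apply √ (±), so sqrt: (x + 2) + 7 = 11 or -11.
Step 3. [(x + 2) + 7 = 11 or -11] subtract 7: x sits inside (… + 7), so sub: x + 2 = 4 or -18.
Step 4. [x + 2 = 4 or -18] +2 is outermost — subtract 2 both sides. So sub: x = 2 or -20.

Answer: x ∈ {-20, 2}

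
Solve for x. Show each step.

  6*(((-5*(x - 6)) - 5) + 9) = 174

Step 1. [6*(((-5*(x - 6)) - 5) + 9) = 174] leading coefficient 6: divide by 6, so div: ((-5*(x - 6)) - 5) + 9 = 29.
Step 2. [((-5*(x - 6)) - 5) + 9 = 29] subtract 9: x sits inside (… + 9) ⇒ sub: (-5*(x - 6)) - 5 = 20.
Step 3. [(-5*(x - 6)) - 5 = 20] -5 divides every term; factor it out. So factor: (x - 6) + 1 = -4.
Step 4. [(x - 6) + 1 = -4] +1 is outermost — subtract 1 both sides, so sub: x - 6 = -5.
Step 5. [x - 6 = -5] peel the -6: add 6 from each side. So sub: x = 1.

Answer: x ∈ {1}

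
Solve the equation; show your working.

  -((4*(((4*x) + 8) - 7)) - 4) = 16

Step 1. [-((4*(((4*x) + 8) - 7)) - 4) = 16] LHS negated; negate both sides, so neg: (4*(((4*x) + 8) - 7)) - 4 = -16.
Step 2. [(4*(((4*x) + 8) - 7)) - 4 = -16] common factor 4 (LHS and -16) — divide through ⇒ factor: (((4*x) + 8) - 7) - 1 = -4.
Step 3. [(((4*x) + 8) - 7) - 1 = -4] 1 comes off first (add 1) ⇒ sub: ((4*x) + 8) - 7 = -3.
Step 4. [((4*x) + 8) - 7 = -3] the outer -7 inverts by adding 7 ⇒ sub: (4*x) + 8 = 4.
Step 5. [(4*x) + 8 = 4] the outer +8 inverts by subtracting 8. So sub: 4*x = -4.
Step 6. [4*x = -4] LHS = 4·(…); ÷4 both sides, so div: x = -1.

Answer: x ∈ {-1}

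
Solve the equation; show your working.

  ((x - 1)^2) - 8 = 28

Step 1. [((x - 1)^2) - 8 = 28] the outer -8 inverts by adding 8, so sub: (x - 1)^2 = 36.
Step 2. [(x - 1)^2 = 36] √ both sides: 36 ≥ 0 gives two branches ⇒ sqrt: x - 1 = 6 or -6.
Step 3. [x - 1 = 6 or -6] peel the -1: add 1 from each side, so sub: x = 7 or -5.

Answer: x ∈ {-5, 7}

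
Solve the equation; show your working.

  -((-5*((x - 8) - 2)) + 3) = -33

Step 1. [-((-5*((x - 8) - 2)) + 3) = -33] flip signs both sides ⇒ neg: (-5*((x - 8) - 2)) + 3 = 33.
Step 2. [(-5*((x - 8) - 2)) + 3 = 33] 3 comes off first (subtract 3). So sub: -5*((x - 8) - 2) = 30.
Step 3. [-5*((x - 8) - 2) = 30] -5 out front; divide by -5 ⇒ div: (x - 8) - 2 = -6.
Step 4. [(x - 8) - 2 = -6] the outer -2 inverts by adding 2 ⇒ sub: x - 8 = -4.
Step 5. [x - 8 = -4] the outer -8 inverts by adding 8 ⇒ sub: x = 4.

Answer: x ∈ {4}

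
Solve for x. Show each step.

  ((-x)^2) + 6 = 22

Step 1. [((-x)^2) + 6 = 22] +6 is outermost — subtract 6 both sides, so sub: (-x)^2 = 16.
Step 2. [(-x)^2 = 16] √ both sides: 16 ≥ 0 gives two branches, so sqrt: -x = 4 or -4.
Step 3. [-x = 4 or -4] LHS negated; negate both sides. So neg: x = -4 or 4.

Answer: x ∈ {-4, 4}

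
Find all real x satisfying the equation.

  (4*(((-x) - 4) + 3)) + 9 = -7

Step 1. [(4*(((-x) - 4) + 3)) + 9 = -7] peel the +9: subtract 9 from each side. So sub: 4*(((-x) - 4) + 3) = -16.
Step 2. [4*(((-x) - 4) + 3) = -16] LHS = 4·(…); ÷4 both sides. So div: ((-x) - 4) + 3 = -4.
Step 3. [((-x) - 4) + 3 = -4] 3 comes off first (subtract 3), so sub: (-x) - 4 = -7.
Step 4. [(-x) - 4 = -7] peel the -4: add 4 from each side ⇒ sub: -x = -3.
Step 5. [-x = -3] leading − — multiply by −1 ⇒ neg: x = 3.

Answer: x ∈ {3}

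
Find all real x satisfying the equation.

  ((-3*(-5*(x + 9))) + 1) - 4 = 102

Step 1. [((-3*(-5*(x + 9))) + 1) - 4 = 102] the outer -4 inverts by adding 4 ⇒ sub: (-3*(-5*(x + 9))) + 1 = 106.
Step 2. [(-3*(-5*(x + 9))) + 1 = 106] 1 comes off first (subtract 1). So sub: -3*(-5*(x + 9)) = 105.
Step 3. [-3*(-5*(x + 9)) = 105] divide by the outer -3 ⇒ div: -5*(x + 9) = -35.
Step 4. [-5*(x + 9) = -35] -5·(inner) — divide through by -5 ⇒ div: x + 9 = 7.
Step 5. [x + 9 = 7] +9 is outermost — subtract 9 both sides, so sub: x = -2.

Answer: x ∈ {-2}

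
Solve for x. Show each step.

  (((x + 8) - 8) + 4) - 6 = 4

Step 1. [(((x + 8) - 8) + 4) - 6 = 4] 6 comes off first (add 6), so sub: ((x + 8) - 8) + 4 = 10.
Step 2. [((x + 8) - 8) + 4 = 10] peel the +4: subtract 4 from each side, so sub: (x + 8) - 8 = 6.
Step 3. [(x + 8) - 8 = 6] the outer -8 inverts by adding 8. So sub: x + 8 = 14.
Step 4. [x + 8 = 14] subtract 8: x sits inside (… + 8) ⇒ sub: x = 6.

Answer: x ∈ {6}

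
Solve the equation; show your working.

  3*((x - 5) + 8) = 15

Step 1. [3*((x - 5) + 8) = 15] LHS = 3·(…); ÷3 both sides. So div: (x - 5) + 8 = 5.
Step 2. [(x - 5) + 8 = 5] the outer +8 inverts by subtracting 8, so sub: x - 5 = -3.
Step 3. [x - 5 = -3] 5 comes off first (add 5). So sub: x = 2.

Answer: x ∈ {2}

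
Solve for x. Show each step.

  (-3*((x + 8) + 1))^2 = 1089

Step 1. [(-3*((x + 8) + 1))^2 = 1089] √ both sides: 1089 ≥ 0 gives two branches. So sqrt: -3*((x + 8) + 1) = 33 or -33.
Step 2. [-3*((x + 8) + 1) = 33 or -33] divide by the outer -3 ⇒ div: (x + 8) + 1 = -11 or 11.
Step 3. [(x + 8) + 1 = -11 or 11] +1 is outermost — subtract 1 both sides. So sub: x + 8 = -12 or 10.
Step 4. [x + 8 = -12 or 10] the outer +8 inverts by subtracting 8 ⇒ sub: x = -20 or 2.

Answer: x ∈ {-20, 2}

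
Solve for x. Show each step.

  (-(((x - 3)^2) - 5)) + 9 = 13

Step 1. [(-(((x - 3)^2) - 5)) + 9 = 13] +9 is outermost — subtract 9 both sides. So sub: -(((x - 3)^2) - 5) = 4.
Step 2. [-(((x - 3)^2) - 5) = 4] flip signs both sides ⇒ neg: ((x - 3)^2) - 5 = -4.
Step 3. [((x - 3)^2) - 5 = -4] add 5: x sits inside (… - 5) ⇒ sub: (x - 3)^2 = 1.
Step 4. [(x - 3)^2 = 1] LHS squared, RHS 1 ≥ 0: apply √ (±), so sqrt: x - 3 = 1 or -1.
Step 5. [x - 3 = 1 or -1] -3 is outermost — add 3 both sides ⇒ sub: x = 4 or 2.

Answer: x ∈ {2, 4}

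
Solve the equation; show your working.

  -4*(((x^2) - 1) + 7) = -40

Step 1. [-4*(((x^2) - 1) + 7) = -40] divide by the outer -4. So div: ((x^2) - 1) + 7 = 10.
Step 2. [((x^2) - 1) + 7 = 10] peel the +7: subtract 7 from each side ⇒ sub: (x^2) - 1 = 3.
Step 3. [(x^2) - 1 = 3] 1 comes off first (add 1). So sub: x^2 = 4.
Step 4. [x^2 = 4] √ both sides: 4 ≥ 0 gives two branches ⇒ sqrt: x = 2 or -2.

Answer: x ∈ {-2, 2}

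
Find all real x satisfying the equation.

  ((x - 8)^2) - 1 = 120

Step 1. [((x - 8)^2) - 1 = 120] peel the -1: add 1 from each side, so sub: (x - 8)^2 = 121.
Step 2. [(x - 8)^2 = 121] 121 ≥ 0, LHS is (·)² — take ±√ ⇒ sqrt: x - 8 = 11 or -11.
Step 3. [x - 8 = 11 or -11] the outer -8 inverts by adding 8. So sub: x = 19 or -3.

Answer: x ∈ {-3, 19}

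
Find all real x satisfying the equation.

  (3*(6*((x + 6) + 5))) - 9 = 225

Step 1. [(3*(6*((x + 6) + 5))) - 9 = 225] 3 | LHS and 3 | 225: pull 3 out. So factor: (6*((x + 6) + 5)) - 3 = 75.
Step 2. [(6*((x + 6) + 5)) - 3 = 75] -3 is outermost — add 3 both sides. So sub: 6*((x + 6) + 5) = 78.
Step 3. [6*((x + 6) + 5) = 78] 6·(inner) — divide through by 6 ⇒ div: (x + 6) + 5 = 13.
Step 4. [(x + 6) + 5 = 13] 5 comes off first (subtract 5). So sub: x + 6 = 8.
Step 5. [x + 6 = 8] subtract 6: x sits inside (… + 6), so sub: x = 2.

Answer: x ∈ {2}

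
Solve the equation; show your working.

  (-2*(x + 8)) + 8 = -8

Step 1. [(-2*(x + 8)) + 8 = -8] 8 comes off first (subtract 8), so sub: -2*(x + 8) = -16.
Step 2. [-2*(x + 8) = -16] -2·(inner) — divide through by -2 ⇒ div: x + 8 = 8.
Step 3. [x + 8 = 8] the outer +8 inverts by subtracting 8. So sub: x = 0.

Answer: x ∈ {0}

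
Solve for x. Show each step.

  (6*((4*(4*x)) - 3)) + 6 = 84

Step 1. [(6*((4*(4*x)) - 3)) + 6 = 84] 6 | LHS and 6 | 84: pull 6 out. So factor: ((4*(4*x)) - 3) + 1 = 14.
Step 2. [((4*(4*x)) - 3) + 1 = 14] +1 is outermost — subtract 1 both sides ⇒ sub: (4*(4*x)) - 3 = 13.
Step 3. [(4*(4*x)) - 3 = 13] -3 is outermost — add 3 both sides. So sub: 4*(4*x) = 16.
Step 4. [4*(4*x) = 16] leading coefficient 4: divide by 4 ⇒ div: 4*x = 4.
Step 5. [4*x = 4] divide by the outer 4 ⇒ div: x = 1.

Answer: x ∈ {1}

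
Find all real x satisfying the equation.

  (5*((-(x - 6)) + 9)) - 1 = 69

Step 1. [(5*((-(x - 6)) + 9)) - 1 = 69] 1 comes off first (add 1) ⇒ sub: 5*((-(x - 6)) + 9) = 70.
Step 2. [5*((-(x - 6)) + 9) = 70] LHS = 5·(…); ÷5 both sides, so div: (-(x - 6)) + 9 = 14.
Step 3. [(-(x - 6)) + 9 = 14] subtract 9: x sits inside (… + 9), so sub: -(x - 6) = 5.
Step 4. [-(x - 6) = 5] LHS negated; negate both sides. So neg: x - 6 = -5.
Step 5. [x - 6 = -5] peel the -6: add 6 from each side ⇒ sub: x = 1.

Answer: x ∈ {1}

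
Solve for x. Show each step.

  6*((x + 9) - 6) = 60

Step 1. [6*((x + 9) - 6) = 60] divide by the outer 6 ⇒ div: (x + 9) - 6 = 10.
Step 2. [(x + 9) - 6 = 10] 6 comes off first (add 6). So sub: x + 9 = 16.
Step 3. [x + 9 = 16] peel the +9: subtract 9 from each side, so sub: x = 7.

Answer: x ∈ {7}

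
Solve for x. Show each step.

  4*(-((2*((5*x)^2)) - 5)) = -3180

Step 1. [4*(-((2*((5*x)^2)) - 5)) = -3180] 4 out front; divide by 4 ⇒ div: -((2*((5*x)^2)) - 5) = -795.
Step 2. [-((2*((5*x)^2)) - 5) = -795] leading − — multiply by −1 ⇒ neg: (2*((5*x)^2)) - 5 = 795.
Step 3. [(2*((5*x)^2)) - 5 = 795] 5 comes off first (add 5) ⇒ sub: 2*((5*x)^2) = 800.
Step 4. [2*((5*x)^2) = 800] 2·(inner) — divide through by 2 ⇒ div: (5*x)^2 = 400.
Step 5. [(5*x)^2 = 400] √ both sides: 400 ≥ 0 gives two branches ⇒ sqrt: 5*x = 20 or -20.
Step 6. [5*x = 20 or -20] 5 out front; divide by 5. So div: x = 4 or -4.

Answer: x ∈ {-4, 4}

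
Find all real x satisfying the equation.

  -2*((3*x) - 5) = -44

Step 1. [-2*((3*x) - 5) = -44] -2 out front; divide by -2, so div: (3*x) - 5 = 22.
Step 2. [(3*x) - 5 = 22] add 5: x sits inside (… - 5), so sub: 3*x = 27.
Step 3. [3*x = 27] 3 out front; divide by 3, so div: x = 9.

Answer: x ∈ {9}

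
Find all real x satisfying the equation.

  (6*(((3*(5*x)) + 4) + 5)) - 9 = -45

Step 1. [(6*(((3*(5*x)) + 4) + 5)) - 9 = -45] 9 comes off first (add 9), so sub: 6*(((3*(5*x)) + 4) + 5) = -36.
Step 2. [6*(((3*(5*x)) + 4) + 5) = -36] 6 out front; divide by 6, so div: ((3*(5*x)) + 4) + 5 = -6.
Step 3. [((3*(5*x)) + 4) + 5 = -6] peel the +5: subtract 5 from each side, so sub: (3*(5*x)) + 4 = -11.
Step 4. [(3*(5*x)) + 4 = -11] peel the +4: subtract 4 from each side ⇒ sub: 3*(5*x) = -15.
Step 5. [3*(5*x) = -15] leading coefficient 3: divide by 3. So div: 5*x = -5.
Step 6. [5*x = -5] 5 out front; divide by 5, so div: x = -1.

Answer: x ∈ {-1}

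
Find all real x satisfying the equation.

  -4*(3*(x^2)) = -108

Step 1. [-4*(3*(x^2)) = -108] LHS = -4·(…); ÷-4 both sides ⇒ div: 3*(x^2) = 27.
Step 2. [3*(x^2) = 27] leading coefficient 3: divide by 3. So div: x^2 = 9.
Step 3. [x^2 = 9] LHS squared, RHS 9 ≥ 0: apply √ (±), so sqrt: x = 3 or -3.

Answer: x ∈ {-3, 3}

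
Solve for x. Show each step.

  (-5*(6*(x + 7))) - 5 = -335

Step 1. [(-5*(6*(x + 7))) - 5 = -335] common factor -5 (LHS and -335) — divide through. So factor: (6*(x + 7)) + 1 = 67.
Step 2. [(6*(x + 7)) + 1 = 67] peel the +1: subtract 1 from each side ⇒ sub: 6*(x + 7) = 66.
Step 3. [6*(x + 7) = 66] 6 out front; divide by 6, so div: x + 7 = 11.
Step 4. [x + 7 = 11] the outer +7 inverts by subtracting 7, so sub: x = 4.

Answer: x ∈ {4}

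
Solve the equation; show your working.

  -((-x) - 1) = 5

Step 1. [-((-x) - 1) = 5] LHS negated; negate both sides. So neg: (-x) - 1 = -5.
Step 2. [(-x) - 1 = -5] -1 is outermost — add 1 both sides ⇒ sub: -x = -4.
Step 3. [-x = -4] flip signs both sides, so neg: x = 4.

Answer: x ∈ {4}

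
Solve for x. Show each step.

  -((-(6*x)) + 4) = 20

Step 1. [-((-(6*x)) + 4) = 20] LHS negated; negate both sides ⇒ neg: (-(6*x)) + 4 = -20.
Step 2. [(-(6*x)) + 4 = -20] 4 comes off first (subtract 4), so sub: -(6*x) = -24.
Step 3. [-(6*x) = -24] leading − — multiply by −1 ⇒ neg: 6*x = 24.
Step 4. [6*x = 24] 6 out front; divide by 6 ⇒ div: x = 4.

Answer: x ∈ {4}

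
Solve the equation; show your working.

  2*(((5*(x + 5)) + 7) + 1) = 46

Step 1. [2*(((5*(x + 5)) + 7) + 1) = 46] leading coefficient 2: divide by 2 ⇒ div: ((5*(x + 5)) + 7) + 1 = 23.
Step 2. [((5*(x + 5)) + 7) + 1 = 23] 1 comes off first (subtract 1). So sub: (5*(x + 5)) + 7 = 22.
Step 3. [(5*(x + 5)) + 7 = 22] peel the +7: subtract 7 from each side, so sub: 5*(x + 5) = 15.
Step 4. [5*(x + 5) = 15] 5 out front; divide by 5. So div: x + 5 = 3.
Step 5. [x + 5 = 3] subtract 5: x sits inside (… + 5). So sub: x = -2.

Answer: x ∈ {-2}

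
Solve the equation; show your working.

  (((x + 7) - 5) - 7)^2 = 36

Step 1. [(((x + 7) - 5) - 7)^2 = 36] 36 ≥ 0, LHS is (·)² — take ±√ ⇒ sqrt: ((x + 7) - 5) - 7 = 6 or -6.
Step 2. [((x + 7) - 5) - 7 = 6 or -6] add 7: x sits inside (… - 7) ⇒ sub: (x + 7) - 5 = 13 or 1.
Step 3. [(x + 7) - 5 = 13 or 1] the outer -5 inverts by adding 5, so sub: x + 7 = 18 or 6.
Step 4. [x + 7 = 18 or 6] the outer +7 inverts by subtracting 7. So sub: x = 11 or -1.

Answer: x ∈ {-1, 11}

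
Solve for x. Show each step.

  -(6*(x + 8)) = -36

Step 1. [-(6*(x + 8)) = -36] leading − — multiply by −1, so neg: 6*(x + 8) = 36.
Step 2. [6*(x + 8) = 36] 6 out front; divide by 6 ⇒ div: x + 8 = 6.
Step 3. [x + 8 = 6] peel the +8: subtract 8 from each side. So sub: x = -2.

Answer: x ∈ {-2}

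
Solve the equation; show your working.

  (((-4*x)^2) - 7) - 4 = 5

Step 1. [(((-4*x)^2) - 7) - 4 = 5] peel the -4: add 4 from each side. So sub: ((-4*x)^2) - 7 = 9.
Step 2. [((-4*x)^2) - 7 = 9] -7 is outermost — add 7 both sides. So sub: (-4*x)^2 = 16.
Step 3. [(-4*x)^2 = 16] √ both sides: 16 ≥ 0 gives two branches, so sqrt: -4*x = 4 or -4.
Step 4. [-4*x = 4 or -4] leading coefficient -4: divide by -4, so div: x = -1 or 1.

Answer: x ∈ {-1, 1}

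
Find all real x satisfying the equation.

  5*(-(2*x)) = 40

Step 1. [5*(-(2*x)) = 40] divide by the outer 5. So div: -(2*x) = 8.
Step 2. [-(2*x) = 8] LHS negated; negate both sides ⇒ neg: 2*x = -8.
Step 3. [2*x = -8] LHS = 2·(…); ÷2 both sides. So div: x = -4.

Answer: x ∈ {-4}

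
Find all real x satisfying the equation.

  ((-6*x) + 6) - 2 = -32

Step 1. [((-6*x) + 6) - 2 = -32] the outer -2 inverts by adding 2 ⇒ sub: (-6*x) + 6 = -30.
Step 2. [(-6*x) + 6 = -30] the outer +6 inverts by subtracting 6. So sub: -6*x = -36.
Step 3. [-6*x = -36] divide by the outer -6, so div: x = 6.

Answer: x ∈ {6}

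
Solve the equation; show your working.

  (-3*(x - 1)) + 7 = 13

Step 1. [(-3*(x - 1)) + 7 = 13] 7 comes off first (subtract 7). So sub: -3*(x - 1) = 6.
Step 2. [-3*(x - 1) = 6] leading coefficient -3: divide by -3 ⇒ div: x - 1 = -2.
Step 3. [x - 1 = -2] peel the -1: add 1 from each side ⇒ sub: x = -1.

Answer: x ∈ {-1}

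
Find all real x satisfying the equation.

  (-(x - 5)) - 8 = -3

Step 1. [(-(x - 5)) - 8 = -3] the outer -8 inverts by adding 8 ⇒ sub: -(x - 5) = 5.
Step 2. [-(x - 5) = 5] LHS negated; negate both sides. So neg: x - 5 = -5.
Step 3. [x - 5 = -5] 5 comes off first (add 5) ⇒ sub: x = 0.

Answer: x ∈ {0}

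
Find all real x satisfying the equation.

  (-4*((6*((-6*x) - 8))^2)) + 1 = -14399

Step 1. [(-4*((6*((-6*x) - 8))^2)) + 1 = -14399] +1 is outermost — subtract 1 both sides, so sub: -4*((6*((-6*x) - 8))^2) = -14400.
Step 2. [-4*((6*((-6*x) - 8))^2) = -14400] divide by the outer -4 ⇒ div: (6*((-6*x) - 8))^2 = 3600.
Step 3. [(6*((-6*x) - 8))^2 = 3600] LHS squared, RHS 3600 ≥ 0: apply √ (±). So sqrt: 6*((-6*x) - 8) = 60 or -60.
Step 4. [6*((-6*x) - 8) = 60 or -60] divide by the outer 6, so div: (-6*x) - 8 = 10 or -10.
Step 5. [(-6*x) - 8 = 10 or -10] 8 comes off first (add 8) ⇒ sub: -6*x = 18 or -2.
Step 6. [-6*x = 18 or -2] leading coefficient -6: divide by -6. So div: x = -3 or 1/3.

Answer: x ∈ {-3, 1/3}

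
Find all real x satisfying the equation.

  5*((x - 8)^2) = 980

Step 1. [5*((x - 8)^2) = 980] leading coefficient 5: divide by 5 ⇒ div: (x - 8)^2 = 196.
Step 2. [(x - 8)^2 = 196] 196 ≥ 0, LHS is (·)² — take ±√, so sqrt: x - 8 = 14 or -14.
Step 3. [x - 8 = 14 or -14] 8 comes off first (add 8) ⇒ sub: x = 22 or -6.

Answer: x ∈ {-6, 22}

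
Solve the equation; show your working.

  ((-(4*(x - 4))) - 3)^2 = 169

Step 1. [((-(4*(x - 4))) - 3)^2 = 169] LHS squared, RHS 169 ≥ 0: apply √ (±) ⇒ sqrt: (-(4*(x - 4))) - 3 = 13 or -13.
Step 2. [(-(4*(x - 4))) - 3 = 13 or -13] peel the -3: add 3 from each side. So sub: -(4*(x - 4)) = 16 or -10.
Step 3. [-(4*(x - 4)) = 16 or -10] flip signs both sides, so neg: 4*(x - 4) = -16 or 10.
Step 4. [4*(x - 4) = -16 or 10] 4·(inner) — divide through by 4 ⇒ div: x - 4 = -4 or 5/2.
Step 5. [x - 4 = -4 or 5/2] 4 comes off first (add 4). So sub: x = 0 or 13/2.

Answer: x ∈ {0, 13/2}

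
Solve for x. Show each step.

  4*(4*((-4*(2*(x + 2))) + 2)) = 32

Step 1. [4*(4*((-4*(2*(x + 2))) + 2)) = 32] LHS = 4·(…); ÷4 both sides ⇒ div: 4*((-4*(2*(x + 2))) + 2) = 8.
Step 2. [4*((-4*(2*(x + 2))) + 2) = 8] 4·(inner) — divide through by 4. So div: (-4*(2*(x + 2))) + 2 = 2.
Step 3. [(-4*(2*(x + 2))) + 2 = 2] +2 is outermost — subtract 2 both sides ⇒ sub: -4*(2*(x + 2)) = 0.
Step 4. [-4*(2*(x + 2)) = 0] LHS = -4·(…); ÷-4 both sides ⇒ div: 2*(x + 2) = 0.
Step 5. [2*(x + 2) = 0] 2 out front; divide by 2 ⇒ div: x + 2 = 0.
Step 6. [x + 2 = 0] 2 comes off first (subtract 2), so sub: x = -2.

Answer: x ∈ {-2}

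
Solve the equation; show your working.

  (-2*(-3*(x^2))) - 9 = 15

Step 1. [(-2*(-3*(x^2))) - 9 = 15] -9 is outermost — add 9 both sides, so sub: -2*(-3*(x^2)) = 24.
Step 2. [-2*(-3*(x^2)) = 24] -2·(inner) — divide through by -2. So div: -3*(x^2) = -12.
Step 3. [-3*(x^2) = -12] leading coefficient -3: divide by -3 ⇒ div: x^2 = 4.
Step 4. [x^2 = 4] √ both sides: 4 ≥ 0 gives two branches ⇒ sqrt: x = 2 or -2.

Answer: x ∈ {-2, 2}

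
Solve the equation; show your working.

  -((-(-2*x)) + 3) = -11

Step 1. [-((-(-2*x)) + 3) = -11] leading − — multiply by −1. So neg: (-(-2*x)) + 3 = 11.
Step 2. [(-(-2*x)) + 3 = 11] the outer +3 inverts by subtracting 3. So sub: -(-2*x) = 8.
Step 3. [-(-2*x) = 8] leading − — multiply by −1 ⇒ neg: -2*x = -8.
Step 4. [-2*x = -8] divide by the outer -2 ⇒ div: x = 4.

Answer: x ∈ {4}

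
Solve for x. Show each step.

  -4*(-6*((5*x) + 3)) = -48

Step 1. [-4*(-6*((5*x) + 3)) = -48] -4·(inner) — divide through by -4 ⇒ div: -6*((5*x) + 3) = 12.
Step 2. [-6*((5*x) + 3) = 12] -6·(inner) — divide through by -6. So div: (5*x) + 3 = -2.
Step 3. [(5*x) + 3 = -2] the outer +3 inverts by subtracting 3. So sub: 5*x = -5.
Step 4. [5*x = -5] 5 out front; divide by 5. So div: x = -1.

Answer: x ∈ {-1}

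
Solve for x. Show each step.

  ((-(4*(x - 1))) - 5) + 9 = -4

Step 1. [((-(4*(x - 1))) - 5) + 9 = -4] +9 is outermost — subtract 9 both sides, so sub: (-(4*(x - 1))) - 5 = -13.
Step 2. [(-(4*(x - 1))) - 5 = -13] the outer -5 inverts by adding 5, so sub: -(4*(x - 1)) = -8.
Step 3. [-(4*(x - 1)) = -8] flip signs both sides, so neg: 4*(x - 1) = 8.
Step 4. [4*(x - 1) = 8] leading coefficient 4: divide by 4 ⇒ div: x - 1 = 2.
Step 5. [x - 1 = 2] peel the -1: add 1 from each side, so sub: x = 3.

Answer: x ∈ {3}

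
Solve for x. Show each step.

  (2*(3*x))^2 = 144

Step 1. [(2*(3*x))^2 = 144] √ both sides: 144 ≥ 0 gives two branches ⇒ sqrt: 2*(3*x) = 12 or -12.
Step 2. [2*(3*x) = 12 or -12] 2·(inner) — divide through by 2 ⇒ div: 3*x = 6 or -6.
Step 3. [3*x = 6 or -6] 3 out front; divide by 3. So div: x = 2 or -2.

Answer: x ∈ {-2, 2}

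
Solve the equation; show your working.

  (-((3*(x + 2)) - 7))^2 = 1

Step 1. [(-((3*(x + 2)) - 7))^2 = 1] LHS squared, RHS 1 ≥ 0: apply √ (±), so sqrt: -((3*(x + 2)) - 7) = 1 or -1.
Step 2. [-((3*(x + 2)) - 7) = 1 or -1] leading − — multiply by −1, so neg: (3*(x + 2)) - 7 = -1 or 1.
Step 3. [(3*(x + 2)) - 7 = -1 or 1] peel the -7: add 7 from each side. So sub: 3*(x + 2) = 6 or 8.
Step 4. [3*(x + 2) = 6 or 8] 3·(inner) — divide through by 3 ⇒ div: x + 2 = 2 or 8/3.
Step 5. [x + 2 = 2 or 8/3] +2 is outermost — subtract 2 both sides. So sub: x = 0 or 2/3.

Answer: x ∈ {0, 2/3}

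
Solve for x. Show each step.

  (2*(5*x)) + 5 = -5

Step 1. [(2*(5*x)) + 5 = -5] the outer +5 inverts by subtracting 5. So sub: 2*(5*x) = -10.
Step 2. [2*(5*x) = -10] 2 out front; divide by 2, so div: 5*x = -5.
Step 3. [5*x = -5] 5 out front; divide by 5, so div: x = -1.

Answer: x ∈ {-1}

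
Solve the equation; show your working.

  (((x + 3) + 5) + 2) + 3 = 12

Step 1. [(((x + 3) + 5) + 2) + 3 = 12] the outer +3 inverts by subtracting 3 ⇒ sub: ((x + 3) + 5) + 2 = 9.
Step 2. [((x + 3) + 5) + 2 = 9] subtract 2: x sits inside (… + 2), so sub: (x + 3) + 5 = 7.
Step 3. [(x + 3) + 5 = 7] peel the +5: subtract 5 from each side ⇒ sub: x + 3 = 2.
Step 4. [x + 3 = 2] 3 comes off first (subtract 3) ⇒ sub: x = -1.

Answer: x ∈ {-1}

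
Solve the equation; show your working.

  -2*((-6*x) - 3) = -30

Step 1. [-2*((-6*x) - 3) = -30] -2·(inner) — divide through by -2. So div: (-6*x) - 3 = 15.
Step 2. [(-6*x) - 3 = 15] 3 comes off first (add 3), so sub: -6*x = 18.
Step 3. [-6*x = 18] leading coefficient -6: divide by -6, so div: x = -3.

Answer: x ∈ {-3}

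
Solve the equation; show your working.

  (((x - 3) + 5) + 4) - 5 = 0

Step 1. [(((x - 3) + 5) + 4) - 5 = 0] 5 comes off first (add 5) ⇒ sub: ((x - 3) + 5) + 4 = 5.
Step 2. [((x - 3) + 5) + 4 = 5] peel the +4: subtract 4 from each side, so sub: (x - 3) + 5 = 1.
Step 3. [(x - 3) + 5 = 1] +5 is outermost — subtract 5 both sides. So sub: x - 3 = -4.
Step 4. [x - 3 = -4] peel the -3: add 3 from each side, so sub: x = -1.

Answer: x ∈ {-1}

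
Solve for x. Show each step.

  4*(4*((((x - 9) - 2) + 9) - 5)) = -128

Step 1. [4*(4*((((x - 9) - 2) + 9) - 5)) = -128] 4 out front; divide by 4. So div: 4*((((x - 9) - 2) + 9) - 5) = -32.
Step 2. [4*((((x - 9) - 2) + 9) - 5) = -32] leading coefficient 4: divide by 4 ⇒ div: (((x - 9) - 2) + 9) - 5 = -8.
Step 3. [(((x - 9) - 2) + 9) - 5 = -8] -5 is outermost — add 5 both sides ⇒ sub: ((x - 9) - 2) + 9 = -3.
Step 4. [((x - 9) - 2) + 9 = -3] 9 comes off first (subtract 9). So sub: (x - 9) - 2 = -12.
Step 5. [(x - 9) - 2 = -12] peel the -2: add 2 from each side. So sub: x - 9 = -10.
Step 6. [x - 9 = -10] peel the -9: add 9 from each side ⇒ sub: x = -1.

Answer: x ∈ {-1}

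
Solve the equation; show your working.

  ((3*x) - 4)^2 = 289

Step 1. [((3*x) - 4)^2 = 289] 289 ≥ 0, LHS is (·)² — take ±√. So sqrt: (3*x) - 4 = 17 or -17.
Step 2. [(3*x) - 4 = 17 or -17] the outer -4 inverts by adding 4, so sub: 3*x = 21 or -13.
Step 3. [3*x = 21 or -13] leading coefficient 3: divide by 3. So div: x = 7 or -13/3.

Answer: x ∈ {-13/3, 7}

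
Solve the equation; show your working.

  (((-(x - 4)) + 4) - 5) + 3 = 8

Step 1. [(((-(x - 4)) + 4) - 5) + 3 = 8] peel the +3: subtract 3 from each side. So sub: ((-(x - 4)) + 4) - 5 = 5.
Step 2. [((-(x - 4)) + 4) - 5 = 5] -5 is outermost — add 5 both sides. So sub: (-(x - 4)) + 4 = 10.
Step 3. [(-(x - 4)) + 4 = 10] +4 is outermost — subtract 4 both sides. So sub: -(x - 4) = 6.
Step 4. [-(x - 4) = 6] flip signs both sides, so neg: x - 4 = -6.
Step 5. [x - 4 = -6] -4 is outermost — add 4 both sides, so sub: x = -2.

Answer: x ∈ {-2}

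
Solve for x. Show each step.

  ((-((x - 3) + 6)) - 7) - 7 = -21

Step 1. [((-((x - 3) + 6)) - 7) - 7 = -21] -7 is outermost — add 7 both sides ⇒ sub: (-((x - 3) + 6)) - 7 = -14.
Step 2. [(-((x - 3) + 6)) - 7 = -14] -7 is outermost — add 7 both sides, so sub: -((x - 3) + 6) = -7.
Step 3. [-((x - 3) + 6) = -7] LHS negated; negate both sides, so neg: (x - 3) + 6 = 7.
Step 4. [(x - 3) + 6 = 7] peel the +6: subtract 6 from each side, so sub: x - 3 = 1.
Step 5. [x - 3 = 1] 3 comes off first (add 3). So sub: x = 4.

Answer: x ∈ {4}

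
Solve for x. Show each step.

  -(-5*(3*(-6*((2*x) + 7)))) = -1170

Step 1. [-(-5*(3*(-6*((2*x) + 7)))) = -1170] flip signs both sides. So neg: -5*(3*(-6*((2*x) + 7))) = 1170.
Step 2. [-5*(3*(-6*((2*x) + 7))) = 1170] divide by the outer -5. So div: 3*(-6*((2*x) + 7)) = -234.
Step 3. [3*(-6*((2*x) + 7)) = -234] 3 out front; divide by 3, so div: -6*((2*x) + 7) = -78.
Step 4. [-6*((2*x) + 7) = -78] -6·(inner) — divide through by -6 ⇒ div: (2*x) + 7 = 13.
Step 5. [(2*x) + 7 = 13] 7 comes off first (subtract 7). So sub: 2*x = 6.
Step 6. [2*x = 6] 2 out front; divide by 2, so div: x = 3.

Answer: x ∈ {3}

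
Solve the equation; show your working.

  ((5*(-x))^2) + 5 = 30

Step 1. [((5*(-x))^2) + 5 = 30] the outer +5 inverts by subtracting 5, so sub: (5*(-x))^2 = 25.
Step 2. [(5*(-x))^2 = 25] 25 ≥ 0, LHS is (·)² — take ±√, so sqrt: 5*(-x) = 5 or -5.
Step 3. [5*(-x) = 5 or -5] leading coefficient 5: divide by 5, so div: -x = 1 or -1.
Step 4. [-x = 1 or -1] flip signs both sides, so neg: x = -1 or 1.

Answer: x ∈ {-1, 1}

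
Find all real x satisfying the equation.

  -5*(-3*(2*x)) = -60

Step 1. [-5*(-3*(2*x)) = -60] LHS = -5·(…); ÷-5 both sides ⇒ div: -3*(2*x) = 12.
Step 2. [-3*(2*x) = 12] -3·(inner) — divide through by -3, so div: 2*x = -4.
Step 3. [2*x = -4] 2 out front; divide by 2, so div: x = -2.

Answer: x ∈ {-2}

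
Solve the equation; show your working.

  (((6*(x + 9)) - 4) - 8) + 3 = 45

Step 1. [(((6*(x + 9)) - 4) - 8) + 3 = 45] peel the +3: subtract 3 from each side, so sub: ((6*(x + 9)) - 4) - 8 = 42.
Step 2. [((6*(x + 9)) - 4) - 8 = 42] 8 comes off first (add 8). So sub: (6*(x + 9)) - 4 = 50.
Step 3. [(6*(x + 9)) - 4 = 50] 4 comes off first (add 4). So sub: 6*(x + 9) = 54.
Step 4. [6*(x + 9) = 54] 6 out front; divide by 6 ⇒ div: x + 9 = 9.
Step 5. [x + 9 = 9] 9 comes off first (subtract 9) ⇒ sub: x = 0.

Answer: x ∈ {0}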